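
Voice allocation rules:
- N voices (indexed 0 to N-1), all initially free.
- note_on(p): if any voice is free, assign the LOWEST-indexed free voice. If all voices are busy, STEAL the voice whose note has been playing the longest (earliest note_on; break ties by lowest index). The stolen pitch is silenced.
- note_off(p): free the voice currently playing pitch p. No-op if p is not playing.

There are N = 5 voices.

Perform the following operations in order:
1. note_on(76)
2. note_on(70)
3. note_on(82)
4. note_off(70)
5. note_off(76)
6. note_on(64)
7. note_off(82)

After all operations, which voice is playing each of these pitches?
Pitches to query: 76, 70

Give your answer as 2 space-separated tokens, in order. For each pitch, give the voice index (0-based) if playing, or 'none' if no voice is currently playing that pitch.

Answer: none none

Derivation:
Op 1: note_on(76): voice 0 is free -> assigned | voices=[76 - - - -]
Op 2: note_on(70): voice 1 is free -> assigned | voices=[76 70 - - -]
Op 3: note_on(82): voice 2 is free -> assigned | voices=[76 70 82 - -]
Op 4: note_off(70): free voice 1 | voices=[76 - 82 - -]
Op 5: note_off(76): free voice 0 | voices=[- - 82 - -]
Op 6: note_on(64): voice 0 is free -> assigned | voices=[64 - 82 - -]
Op 7: note_off(82): free voice 2 | voices=[64 - - - -]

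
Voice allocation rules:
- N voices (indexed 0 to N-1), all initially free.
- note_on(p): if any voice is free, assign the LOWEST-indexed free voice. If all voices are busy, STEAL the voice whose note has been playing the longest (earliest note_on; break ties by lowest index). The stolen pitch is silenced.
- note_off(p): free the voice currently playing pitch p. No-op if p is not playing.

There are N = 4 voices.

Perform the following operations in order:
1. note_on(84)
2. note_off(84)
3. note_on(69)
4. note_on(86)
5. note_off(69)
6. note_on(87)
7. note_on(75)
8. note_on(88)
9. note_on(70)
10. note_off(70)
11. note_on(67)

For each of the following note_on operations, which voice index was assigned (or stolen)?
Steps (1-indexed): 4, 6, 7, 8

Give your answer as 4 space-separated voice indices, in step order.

Op 1: note_on(84): voice 0 is free -> assigned | voices=[84 - - -]
Op 2: note_off(84): free voice 0 | voices=[- - - -]
Op 3: note_on(69): voice 0 is free -> assigned | voices=[69 - - -]
Op 4: note_on(86): voice 1 is free -> assigned | voices=[69 86 - -]
Op 5: note_off(69): free voice 0 | voices=[- 86 - -]
Op 6: note_on(87): voice 0 is free -> assigned | voices=[87 86 - -]
Op 7: note_on(75): voice 2 is free -> assigned | voices=[87 86 75 -]
Op 8: note_on(88): voice 3 is free -> assigned | voices=[87 86 75 88]
Op 9: note_on(70): all voices busy, STEAL voice 1 (pitch 86, oldest) -> assign | voices=[87 70 75 88]
Op 10: note_off(70): free voice 1 | voices=[87 - 75 88]
Op 11: note_on(67): voice 1 is free -> assigned | voices=[87 67 75 88]

Answer: 1 0 2 3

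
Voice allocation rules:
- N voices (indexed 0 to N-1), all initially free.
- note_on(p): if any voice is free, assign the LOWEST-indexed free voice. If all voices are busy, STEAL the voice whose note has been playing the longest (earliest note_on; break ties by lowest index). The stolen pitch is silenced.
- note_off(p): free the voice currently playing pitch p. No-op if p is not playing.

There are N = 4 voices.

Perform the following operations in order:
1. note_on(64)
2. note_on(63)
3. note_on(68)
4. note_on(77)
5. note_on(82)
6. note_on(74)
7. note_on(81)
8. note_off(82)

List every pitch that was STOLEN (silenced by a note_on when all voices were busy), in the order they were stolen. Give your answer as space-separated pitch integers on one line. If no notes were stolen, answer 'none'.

Op 1: note_on(64): voice 0 is free -> assigned | voices=[64 - - -]
Op 2: note_on(63): voice 1 is free -> assigned | voices=[64 63 - -]
Op 3: note_on(68): voice 2 is free -> assigned | voices=[64 63 68 -]
Op 4: note_on(77): voice 3 is free -> assigned | voices=[64 63 68 77]
Op 5: note_on(82): all voices busy, STEAL voice 0 (pitch 64, oldest) -> assign | voices=[82 63 68 77]
Op 6: note_on(74): all voices busy, STEAL voice 1 (pitch 63, oldest) -> assign | voices=[82 74 68 77]
Op 7: note_on(81): all voices busy, STEAL voice 2 (pitch 68, oldest) -> assign | voices=[82 74 81 77]
Op 8: note_off(82): free voice 0 | voices=[- 74 81 77]

Answer: 64 63 68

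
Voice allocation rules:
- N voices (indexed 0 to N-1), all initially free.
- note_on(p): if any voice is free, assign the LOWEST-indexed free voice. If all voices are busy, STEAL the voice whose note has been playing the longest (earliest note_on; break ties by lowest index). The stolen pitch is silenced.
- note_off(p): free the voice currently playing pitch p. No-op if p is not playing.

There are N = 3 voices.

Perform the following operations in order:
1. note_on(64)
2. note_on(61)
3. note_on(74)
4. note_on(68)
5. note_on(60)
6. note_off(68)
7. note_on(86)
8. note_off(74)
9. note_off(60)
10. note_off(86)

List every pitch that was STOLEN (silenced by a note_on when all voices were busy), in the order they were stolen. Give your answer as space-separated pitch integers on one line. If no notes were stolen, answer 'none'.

Op 1: note_on(64): voice 0 is free -> assigned | voices=[64 - -]
Op 2: note_on(61): voice 1 is free -> assigned | voices=[64 61 -]
Op 3: note_on(74): voice 2 is free -> assigned | voices=[64 61 74]
Op 4: note_on(68): all voices busy, STEAL voice 0 (pitch 64, oldest) -> assign | voices=[68 61 74]
Op 5: note_on(60): all voices busy, STEAL voice 1 (pitch 61, oldest) -> assign | voices=[68 60 74]
Op 6: note_off(68): free voice 0 | voices=[- 60 74]
Op 7: note_on(86): voice 0 is free -> assigned | voices=[86 60 74]
Op 8: note_off(74): free voice 2 | voices=[86 60 -]
Op 9: note_off(60): free voice 1 | voices=[86 - -]
Op 10: note_off(86): free voice 0 | voices=[- - -]

Answer: 64 61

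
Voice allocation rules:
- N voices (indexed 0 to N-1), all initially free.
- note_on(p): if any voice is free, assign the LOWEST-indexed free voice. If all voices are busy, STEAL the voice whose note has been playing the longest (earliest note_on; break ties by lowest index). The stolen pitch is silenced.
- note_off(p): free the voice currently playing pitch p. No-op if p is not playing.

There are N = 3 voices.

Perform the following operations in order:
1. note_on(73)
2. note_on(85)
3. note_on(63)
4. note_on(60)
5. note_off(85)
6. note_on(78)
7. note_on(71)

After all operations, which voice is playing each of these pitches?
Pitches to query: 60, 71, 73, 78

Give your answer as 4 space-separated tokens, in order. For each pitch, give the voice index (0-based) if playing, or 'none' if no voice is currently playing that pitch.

Answer: 0 2 none 1

Derivation:
Op 1: note_on(73): voice 0 is free -> assigned | voices=[73 - -]
Op 2: note_on(85): voice 1 is free -> assigned | voices=[73 85 -]
Op 3: note_on(63): voice 2 is free -> assigned | voices=[73 85 63]
Op 4: note_on(60): all voices busy, STEAL voice 0 (pitch 73, oldest) -> assign | voices=[60 85 63]
Op 5: note_off(85): free voice 1 | voices=[60 - 63]
Op 6: note_on(78): voice 1 is free -> assigned | voices=[60 78 63]
Op 7: note_on(71): all voices busy, STEAL voice 2 (pitch 63, oldest) -> assign | voices=[60 78 71]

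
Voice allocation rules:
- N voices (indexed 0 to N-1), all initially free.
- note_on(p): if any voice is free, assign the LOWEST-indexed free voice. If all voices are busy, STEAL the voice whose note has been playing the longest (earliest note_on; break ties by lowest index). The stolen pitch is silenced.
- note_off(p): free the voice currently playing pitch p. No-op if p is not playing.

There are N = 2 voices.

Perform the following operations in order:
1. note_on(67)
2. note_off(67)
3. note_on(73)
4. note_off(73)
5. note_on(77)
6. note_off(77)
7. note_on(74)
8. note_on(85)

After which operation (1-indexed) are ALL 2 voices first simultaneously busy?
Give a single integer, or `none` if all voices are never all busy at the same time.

Op 1: note_on(67): voice 0 is free -> assigned | voices=[67 -]
Op 2: note_off(67): free voice 0 | voices=[- -]
Op 3: note_on(73): voice 0 is free -> assigned | voices=[73 -]
Op 4: note_off(73): free voice 0 | voices=[- -]
Op 5: note_on(77): voice 0 is free -> assigned | voices=[77 -]
Op 6: note_off(77): free voice 0 | voices=[- -]
Op 7: note_on(74): voice 0 is free -> assigned | voices=[74 -]
Op 8: note_on(85): voice 1 is free -> assigned | voices=[74 85]

Answer: 8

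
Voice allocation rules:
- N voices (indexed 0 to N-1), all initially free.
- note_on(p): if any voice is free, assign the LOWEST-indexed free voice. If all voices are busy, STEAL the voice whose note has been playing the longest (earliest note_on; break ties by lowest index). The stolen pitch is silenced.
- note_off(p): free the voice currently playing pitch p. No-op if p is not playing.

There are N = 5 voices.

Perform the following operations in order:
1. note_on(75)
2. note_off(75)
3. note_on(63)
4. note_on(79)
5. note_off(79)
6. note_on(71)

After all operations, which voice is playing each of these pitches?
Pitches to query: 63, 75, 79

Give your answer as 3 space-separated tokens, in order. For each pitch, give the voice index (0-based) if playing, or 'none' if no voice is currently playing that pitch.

Answer: 0 none none

Derivation:
Op 1: note_on(75): voice 0 is free -> assigned | voices=[75 - - - -]
Op 2: note_off(75): free voice 0 | voices=[- - - - -]
Op 3: note_on(63): voice 0 is free -> assigned | voices=[63 - - - -]
Op 4: note_on(79): voice 1 is free -> assigned | voices=[63 79 - - -]
Op 5: note_off(79): free voice 1 | voices=[63 - - - -]
Op 6: note_on(71): voice 1 is free -> assigned | voices=[63 71 - - -]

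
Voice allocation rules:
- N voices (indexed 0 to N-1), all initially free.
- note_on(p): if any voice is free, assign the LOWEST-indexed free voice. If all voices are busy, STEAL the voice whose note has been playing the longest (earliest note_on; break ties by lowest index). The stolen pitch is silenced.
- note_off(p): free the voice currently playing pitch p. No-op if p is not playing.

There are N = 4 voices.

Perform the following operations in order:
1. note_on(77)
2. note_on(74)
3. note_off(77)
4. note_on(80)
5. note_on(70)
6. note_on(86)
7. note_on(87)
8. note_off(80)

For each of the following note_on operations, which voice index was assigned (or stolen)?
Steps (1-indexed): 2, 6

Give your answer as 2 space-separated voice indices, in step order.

Answer: 1 3

Derivation:
Op 1: note_on(77): voice 0 is free -> assigned | voices=[77 - - -]
Op 2: note_on(74): voice 1 is free -> assigned | voices=[77 74 - -]
Op 3: note_off(77): free voice 0 | voices=[- 74 - -]
Op 4: note_on(80): voice 0 is free -> assigned | voices=[80 74 - -]
Op 5: note_on(70): voice 2 is free -> assigned | voices=[80 74 70 -]
Op 6: note_on(86): voice 3 is free -> assigned | voices=[80 74 70 86]
Op 7: note_on(87): all voices busy, STEAL voice 1 (pitch 74, oldest) -> assign | voices=[80 87 70 86]
Op 8: note_off(80): free voice 0 | voices=[- 87 70 86]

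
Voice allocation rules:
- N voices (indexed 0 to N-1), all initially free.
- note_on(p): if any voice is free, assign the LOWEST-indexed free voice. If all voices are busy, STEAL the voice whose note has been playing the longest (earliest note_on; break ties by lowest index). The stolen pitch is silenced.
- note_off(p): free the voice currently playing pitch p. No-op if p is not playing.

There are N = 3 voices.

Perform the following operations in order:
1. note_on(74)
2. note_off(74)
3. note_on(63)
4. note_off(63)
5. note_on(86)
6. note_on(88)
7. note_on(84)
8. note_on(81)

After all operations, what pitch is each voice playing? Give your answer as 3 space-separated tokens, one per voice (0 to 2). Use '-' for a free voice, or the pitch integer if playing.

Op 1: note_on(74): voice 0 is free -> assigned | voices=[74 - -]
Op 2: note_off(74): free voice 0 | voices=[- - -]
Op 3: note_on(63): voice 0 is free -> assigned | voices=[63 - -]
Op 4: note_off(63): free voice 0 | voices=[- - -]
Op 5: note_on(86): voice 0 is free -> assigned | voices=[86 - -]
Op 6: note_on(88): voice 1 is free -> assigned | voices=[86 88 -]
Op 7: note_on(84): voice 2 is free -> assigned | voices=[86 88 84]
Op 8: note_on(81): all voices busy, STEAL voice 0 (pitch 86, oldest) -> assign | voices=[81 88 84]

Answer: 81 88 84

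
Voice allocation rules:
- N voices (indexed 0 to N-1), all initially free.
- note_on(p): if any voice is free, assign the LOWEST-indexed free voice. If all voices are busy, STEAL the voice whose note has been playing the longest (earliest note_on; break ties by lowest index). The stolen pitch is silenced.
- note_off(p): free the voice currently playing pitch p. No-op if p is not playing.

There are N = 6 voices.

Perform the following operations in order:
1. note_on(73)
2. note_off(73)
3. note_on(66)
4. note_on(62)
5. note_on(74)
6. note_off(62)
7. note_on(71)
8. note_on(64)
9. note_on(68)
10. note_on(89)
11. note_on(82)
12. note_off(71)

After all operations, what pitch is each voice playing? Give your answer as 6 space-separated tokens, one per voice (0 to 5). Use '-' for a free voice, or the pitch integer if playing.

Answer: 82 - 74 64 68 89

Derivation:
Op 1: note_on(73): voice 0 is free -> assigned | voices=[73 - - - - -]
Op 2: note_off(73): free voice 0 | voices=[- - - - - -]
Op 3: note_on(66): voice 0 is free -> assigned | voices=[66 - - - - -]
Op 4: note_on(62): voice 1 is free -> assigned | voices=[66 62 - - - -]
Op 5: note_on(74): voice 2 is free -> assigned | voices=[66 62 74 - - -]
Op 6: note_off(62): free voice 1 | voices=[66 - 74 - - -]
Op 7: note_on(71): voice 1 is free -> assigned | voices=[66 71 74 - - -]
Op 8: note_on(64): voice 3 is free -> assigned | voices=[66 71 74 64 - -]
Op 9: note_on(68): voice 4 is free -> assigned | voices=[66 71 74 64 68 -]
Op 10: note_on(89): voice 5 is free -> assigned | voices=[66 71 74 64 68 89]
Op 11: note_on(82): all voices busy, STEAL voice 0 (pitch 66, oldest) -> assign | voices=[82 71 74 64 68 89]
Op 12: note_off(71): free voice 1 | voices=[82 - 74 64 68 89]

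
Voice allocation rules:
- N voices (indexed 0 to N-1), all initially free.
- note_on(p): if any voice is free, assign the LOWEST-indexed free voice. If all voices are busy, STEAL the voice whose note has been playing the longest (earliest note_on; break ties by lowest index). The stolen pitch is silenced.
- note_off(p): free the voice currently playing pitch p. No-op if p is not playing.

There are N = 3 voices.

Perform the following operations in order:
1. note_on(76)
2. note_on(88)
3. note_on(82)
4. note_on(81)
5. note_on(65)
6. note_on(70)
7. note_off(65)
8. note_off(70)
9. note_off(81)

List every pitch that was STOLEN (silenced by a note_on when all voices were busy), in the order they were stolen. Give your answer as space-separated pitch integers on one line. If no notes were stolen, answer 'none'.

Answer: 76 88 82

Derivation:
Op 1: note_on(76): voice 0 is free -> assigned | voices=[76 - -]
Op 2: note_on(88): voice 1 is free -> assigned | voices=[76 88 -]
Op 3: note_on(82): voice 2 is free -> assigned | voices=[76 88 82]
Op 4: note_on(81): all voices busy, STEAL voice 0 (pitch 76, oldest) -> assign | voices=[81 88 82]
Op 5: note_on(65): all voices busy, STEAL voice 1 (pitch 88, oldest) -> assign | voices=[81 65 82]
Op 6: note_on(70): all voices busy, STEAL voice 2 (pitch 82, oldest) -> assign | voices=[81 65 70]
Op 7: note_off(65): free voice 1 | voices=[81 - 70]
Op 8: note_off(70): free voice 2 | voices=[81 - -]
Op 9: note_off(81): free voice 0 | voices=[- - -]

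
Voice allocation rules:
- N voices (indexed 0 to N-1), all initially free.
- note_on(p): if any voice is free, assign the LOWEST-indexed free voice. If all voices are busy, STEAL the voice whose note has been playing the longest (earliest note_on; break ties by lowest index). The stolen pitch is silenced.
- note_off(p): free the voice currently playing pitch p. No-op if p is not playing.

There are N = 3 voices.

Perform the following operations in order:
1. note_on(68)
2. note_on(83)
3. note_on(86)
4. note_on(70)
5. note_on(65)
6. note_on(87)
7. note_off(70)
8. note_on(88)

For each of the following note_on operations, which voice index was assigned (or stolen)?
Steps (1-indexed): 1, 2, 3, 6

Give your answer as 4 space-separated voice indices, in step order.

Answer: 0 1 2 2

Derivation:
Op 1: note_on(68): voice 0 is free -> assigned | voices=[68 - -]
Op 2: note_on(83): voice 1 is free -> assigned | voices=[68 83 -]
Op 3: note_on(86): voice 2 is free -> assigned | voices=[68 83 86]
Op 4: note_on(70): all voices busy, STEAL voice 0 (pitch 68, oldest) -> assign | voices=[70 83 86]
Op 5: note_on(65): all voices busy, STEAL voice 1 (pitch 83, oldest) -> assign | voices=[70 65 86]
Op 6: note_on(87): all voices busy, STEAL voice 2 (pitch 86, oldest) -> assign | voices=[70 65 87]
Op 7: note_off(70): free voice 0 | voices=[- 65 87]
Op 8: note_on(88): voice 0 is free -> assigned | voices=[88 65 87]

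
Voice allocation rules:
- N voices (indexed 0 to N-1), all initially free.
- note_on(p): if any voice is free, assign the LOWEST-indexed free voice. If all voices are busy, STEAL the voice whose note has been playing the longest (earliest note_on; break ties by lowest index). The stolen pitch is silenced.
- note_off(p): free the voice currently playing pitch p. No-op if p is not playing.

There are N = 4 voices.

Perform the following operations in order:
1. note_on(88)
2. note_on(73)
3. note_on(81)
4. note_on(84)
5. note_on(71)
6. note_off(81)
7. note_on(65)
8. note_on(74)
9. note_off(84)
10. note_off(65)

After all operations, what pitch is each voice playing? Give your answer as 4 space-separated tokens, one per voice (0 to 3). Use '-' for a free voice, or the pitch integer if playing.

Answer: 71 74 - -

Derivation:
Op 1: note_on(88): voice 0 is free -> assigned | voices=[88 - - -]
Op 2: note_on(73): voice 1 is free -> assigned | voices=[88 73 - -]
Op 3: note_on(81): voice 2 is free -> assigned | voices=[88 73 81 -]
Op 4: note_on(84): voice 3 is free -> assigned | voices=[88 73 81 84]
Op 5: note_on(71): all voices busy, STEAL voice 0 (pitch 88, oldest) -> assign | voices=[71 73 81 84]
Op 6: note_off(81): free voice 2 | voices=[71 73 - 84]
Op 7: note_on(65): voice 2 is free -> assigned | voices=[71 73 65 84]
Op 8: note_on(74): all voices busy, STEAL voice 1 (pitch 73, oldest) -> assign | voices=[71 74 65 84]
Op 9: note_off(84): free voice 3 | voices=[71 74 65 -]
Op 10: note_off(65): free voice 2 | voices=[71 74 - -]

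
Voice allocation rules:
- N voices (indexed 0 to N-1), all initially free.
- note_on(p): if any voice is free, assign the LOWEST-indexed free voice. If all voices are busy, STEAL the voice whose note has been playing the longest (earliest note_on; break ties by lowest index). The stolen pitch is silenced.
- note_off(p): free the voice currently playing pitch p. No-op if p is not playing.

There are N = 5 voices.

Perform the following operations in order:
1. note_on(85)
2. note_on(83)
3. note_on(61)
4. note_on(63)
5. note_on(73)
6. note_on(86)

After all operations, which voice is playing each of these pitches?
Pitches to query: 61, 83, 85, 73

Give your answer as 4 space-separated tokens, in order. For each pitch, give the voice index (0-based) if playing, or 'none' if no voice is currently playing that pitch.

Answer: 2 1 none 4

Derivation:
Op 1: note_on(85): voice 0 is free -> assigned | voices=[85 - - - -]
Op 2: note_on(83): voice 1 is free -> assigned | voices=[85 83 - - -]
Op 3: note_on(61): voice 2 is free -> assigned | voices=[85 83 61 - -]
Op 4: note_on(63): voice 3 is free -> assigned | voices=[85 83 61 63 -]
Op 5: note_on(73): voice 4 is free -> assigned | voices=[85 83 61 63 73]
Op 6: note_on(86): all voices busy, STEAL voice 0 (pitch 85, oldest) -> assign | voices=[86 83 61 63 73]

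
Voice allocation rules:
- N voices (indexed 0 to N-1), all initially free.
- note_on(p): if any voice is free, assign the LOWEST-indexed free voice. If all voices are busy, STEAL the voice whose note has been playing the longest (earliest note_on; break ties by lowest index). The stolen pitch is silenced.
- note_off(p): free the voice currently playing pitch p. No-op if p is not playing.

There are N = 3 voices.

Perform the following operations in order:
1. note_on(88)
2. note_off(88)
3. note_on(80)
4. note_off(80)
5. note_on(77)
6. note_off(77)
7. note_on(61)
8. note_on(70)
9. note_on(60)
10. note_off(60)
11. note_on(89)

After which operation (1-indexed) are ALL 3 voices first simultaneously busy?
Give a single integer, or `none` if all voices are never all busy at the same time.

Answer: 9

Derivation:
Op 1: note_on(88): voice 0 is free -> assigned | voices=[88 - -]
Op 2: note_off(88): free voice 0 | voices=[- - -]
Op 3: note_on(80): voice 0 is free -> assigned | voices=[80 - -]
Op 4: note_off(80): free voice 0 | voices=[- - -]
Op 5: note_on(77): voice 0 is free -> assigned | voices=[77 - -]
Op 6: note_off(77): free voice 0 | voices=[- - -]
Op 7: note_on(61): voice 0 is free -> assigned | voices=[61 - -]
Op 8: note_on(70): voice 1 is free -> assigned | voices=[61 70 -]
Op 9: note_on(60): voice 2 is free -> assigned | voices=[61 70 60]
Op 10: note_off(60): free voice 2 | voices=[61 70 -]
Op 11: note_on(89): voice 2 is free -> assigned | voices=[61 70 89]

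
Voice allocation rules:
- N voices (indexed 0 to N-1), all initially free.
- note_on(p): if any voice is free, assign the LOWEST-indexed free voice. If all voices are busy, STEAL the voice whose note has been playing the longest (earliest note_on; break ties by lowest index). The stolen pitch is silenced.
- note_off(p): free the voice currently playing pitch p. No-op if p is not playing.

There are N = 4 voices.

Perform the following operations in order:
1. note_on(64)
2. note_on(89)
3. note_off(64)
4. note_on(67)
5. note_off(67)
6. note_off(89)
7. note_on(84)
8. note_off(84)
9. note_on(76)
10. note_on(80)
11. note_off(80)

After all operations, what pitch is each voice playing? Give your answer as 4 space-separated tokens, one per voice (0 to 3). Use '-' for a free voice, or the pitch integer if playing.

Answer: 76 - - -

Derivation:
Op 1: note_on(64): voice 0 is free -> assigned | voices=[64 - - -]
Op 2: note_on(89): voice 1 is free -> assigned | voices=[64 89 - -]
Op 3: note_off(64): free voice 0 | voices=[- 89 - -]
Op 4: note_on(67): voice 0 is free -> assigned | voices=[67 89 - -]
Op 5: note_off(67): free voice 0 | voices=[- 89 - -]
Op 6: note_off(89): free voice 1 | voices=[- - - -]
Op 7: note_on(84): voice 0 is free -> assigned | voices=[84 - - -]
Op 8: note_off(84): free voice 0 | voices=[- - - -]
Op 9: note_on(76): voice 0 is free -> assigned | voices=[76 - - -]
Op 10: note_on(80): voice 1 is free -> assigned | voices=[76 80 - -]
Op 11: note_off(80): free voice 1 | voices=[76 - - -]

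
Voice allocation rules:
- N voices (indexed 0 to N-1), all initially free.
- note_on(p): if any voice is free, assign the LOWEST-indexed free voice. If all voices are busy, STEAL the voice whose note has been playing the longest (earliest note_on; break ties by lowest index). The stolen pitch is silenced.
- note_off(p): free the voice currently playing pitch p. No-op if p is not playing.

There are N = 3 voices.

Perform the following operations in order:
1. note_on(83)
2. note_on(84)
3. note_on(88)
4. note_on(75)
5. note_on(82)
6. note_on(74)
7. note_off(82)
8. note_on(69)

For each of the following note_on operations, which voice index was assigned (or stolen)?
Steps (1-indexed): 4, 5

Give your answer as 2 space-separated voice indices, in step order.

Answer: 0 1

Derivation:
Op 1: note_on(83): voice 0 is free -> assigned | voices=[83 - -]
Op 2: note_on(84): voice 1 is free -> assigned | voices=[83 84 -]
Op 3: note_on(88): voice 2 is free -> assigned | voices=[83 84 88]
Op 4: note_on(75): all voices busy, STEAL voice 0 (pitch 83, oldest) -> assign | voices=[75 84 88]
Op 5: note_on(82): all voices busy, STEAL voice 1 (pitch 84, oldest) -> assign | voices=[75 82 88]
Op 6: note_on(74): all voices busy, STEAL voice 2 (pitch 88, oldest) -> assign | voices=[75 82 74]
Op 7: note_off(82): free voice 1 | voices=[75 - 74]
Op 8: note_on(69): voice 1 is free -> assigned | voices=[75 69 74]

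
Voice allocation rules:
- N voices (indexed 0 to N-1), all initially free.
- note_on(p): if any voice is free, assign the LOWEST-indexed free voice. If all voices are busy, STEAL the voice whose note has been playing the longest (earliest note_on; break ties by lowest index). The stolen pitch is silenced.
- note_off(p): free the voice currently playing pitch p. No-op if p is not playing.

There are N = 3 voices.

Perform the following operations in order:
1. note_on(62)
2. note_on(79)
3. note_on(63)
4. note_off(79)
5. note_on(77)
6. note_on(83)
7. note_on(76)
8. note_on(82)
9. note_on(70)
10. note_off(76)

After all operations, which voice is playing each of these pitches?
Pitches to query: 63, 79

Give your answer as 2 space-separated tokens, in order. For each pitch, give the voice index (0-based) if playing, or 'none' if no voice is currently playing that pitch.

Op 1: note_on(62): voice 0 is free -> assigned | voices=[62 - -]
Op 2: note_on(79): voice 1 is free -> assigned | voices=[62 79 -]
Op 3: note_on(63): voice 2 is free -> assigned | voices=[62 79 63]
Op 4: note_off(79): free voice 1 | voices=[62 - 63]
Op 5: note_on(77): voice 1 is free -> assigned | voices=[62 77 63]
Op 6: note_on(83): all voices busy, STEAL voice 0 (pitch 62, oldest) -> assign | voices=[83 77 63]
Op 7: note_on(76): all voices busy, STEAL voice 2 (pitch 63, oldest) -> assign | voices=[83 77 76]
Op 8: note_on(82): all voices busy, STEAL voice 1 (pitch 77, oldest) -> assign | voices=[83 82 76]
Op 9: note_on(70): all voices busy, STEAL voice 0 (pitch 83, oldest) -> assign | voices=[70 82 76]
Op 10: note_off(76): free voice 2 | voices=[70 82 -]

Answer: none none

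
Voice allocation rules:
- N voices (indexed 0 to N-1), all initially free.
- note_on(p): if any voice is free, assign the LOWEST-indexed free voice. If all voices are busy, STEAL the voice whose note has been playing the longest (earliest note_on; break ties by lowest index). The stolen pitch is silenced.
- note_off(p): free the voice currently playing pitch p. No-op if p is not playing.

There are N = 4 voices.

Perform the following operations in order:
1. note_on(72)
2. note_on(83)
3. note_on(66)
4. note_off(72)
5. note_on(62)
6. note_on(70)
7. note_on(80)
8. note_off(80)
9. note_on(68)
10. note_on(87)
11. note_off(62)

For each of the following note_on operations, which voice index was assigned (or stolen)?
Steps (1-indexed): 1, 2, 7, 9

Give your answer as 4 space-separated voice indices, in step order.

Answer: 0 1 1 1

Derivation:
Op 1: note_on(72): voice 0 is free -> assigned | voices=[72 - - -]
Op 2: note_on(83): voice 1 is free -> assigned | voices=[72 83 - -]
Op 3: note_on(66): voice 2 is free -> assigned | voices=[72 83 66 -]
Op 4: note_off(72): free voice 0 | voices=[- 83 66 -]
Op 5: note_on(62): voice 0 is free -> assigned | voices=[62 83 66 -]
Op 6: note_on(70): voice 3 is free -> assigned | voices=[62 83 66 70]
Op 7: note_on(80): all voices busy, STEAL voice 1 (pitch 83, oldest) -> assign | voices=[62 80 66 70]
Op 8: note_off(80): free voice 1 | voices=[62 - 66 70]
Op 9: note_on(68): voice 1 is free -> assigned | voices=[62 68 66 70]
Op 10: note_on(87): all voices busy, STEAL voice 2 (pitch 66, oldest) -> assign | voices=[62 68 87 70]
Op 11: note_off(62): free voice 0 | voices=[- 68 87 70]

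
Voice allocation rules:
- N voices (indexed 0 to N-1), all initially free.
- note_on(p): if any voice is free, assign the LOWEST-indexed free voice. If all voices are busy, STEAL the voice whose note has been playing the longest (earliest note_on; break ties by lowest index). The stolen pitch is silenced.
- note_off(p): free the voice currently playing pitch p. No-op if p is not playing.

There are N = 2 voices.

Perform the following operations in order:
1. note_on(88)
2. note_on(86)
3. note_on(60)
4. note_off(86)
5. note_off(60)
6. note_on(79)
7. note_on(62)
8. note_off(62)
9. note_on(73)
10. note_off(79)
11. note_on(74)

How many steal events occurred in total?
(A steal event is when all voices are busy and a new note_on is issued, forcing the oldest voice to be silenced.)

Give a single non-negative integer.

Answer: 1

Derivation:
Op 1: note_on(88): voice 0 is free -> assigned | voices=[88 -]
Op 2: note_on(86): voice 1 is free -> assigned | voices=[88 86]
Op 3: note_on(60): all voices busy, STEAL voice 0 (pitch 88, oldest) -> assign | voices=[60 86]
Op 4: note_off(86): free voice 1 | voices=[60 -]
Op 5: note_off(60): free voice 0 | voices=[- -]
Op 6: note_on(79): voice 0 is free -> assigned | voices=[79 -]
Op 7: note_on(62): voice 1 is free -> assigned | voices=[79 62]
Op 8: note_off(62): free voice 1 | voices=[79 -]
Op 9: note_on(73): voice 1 is free -> assigned | voices=[79 73]
Op 10: note_off(79): free voice 0 | voices=[- 73]
Op 11: note_on(74): voice 0 is free -> assigned | voices=[74 73]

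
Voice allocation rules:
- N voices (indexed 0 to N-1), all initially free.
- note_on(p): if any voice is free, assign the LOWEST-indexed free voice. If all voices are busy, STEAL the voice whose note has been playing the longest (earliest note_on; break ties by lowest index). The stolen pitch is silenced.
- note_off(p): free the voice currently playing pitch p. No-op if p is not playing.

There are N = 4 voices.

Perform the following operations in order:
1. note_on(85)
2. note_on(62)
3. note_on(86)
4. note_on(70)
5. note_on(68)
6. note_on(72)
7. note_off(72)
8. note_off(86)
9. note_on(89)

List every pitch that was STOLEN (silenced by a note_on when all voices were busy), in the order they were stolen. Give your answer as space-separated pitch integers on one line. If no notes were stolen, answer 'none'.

Answer: 85 62

Derivation:
Op 1: note_on(85): voice 0 is free -> assigned | voices=[85 - - -]
Op 2: note_on(62): voice 1 is free -> assigned | voices=[85 62 - -]
Op 3: note_on(86): voice 2 is free -> assigned | voices=[85 62 86 -]
Op 4: note_on(70): voice 3 is free -> assigned | voices=[85 62 86 70]
Op 5: note_on(68): all voices busy, STEAL voice 0 (pitch 85, oldest) -> assign | voices=[68 62 86 70]
Op 6: note_on(72): all voices busy, STEAL voice 1 (pitch 62, oldest) -> assign | voices=[68 72 86 70]
Op 7: note_off(72): free voice 1 | voices=[68 - 86 70]
Op 8: note_off(86): free voice 2 | voices=[68 - - 70]
Op 9: note_on(89): voice 1 is free -> assigned | voices=[68 89 - 70]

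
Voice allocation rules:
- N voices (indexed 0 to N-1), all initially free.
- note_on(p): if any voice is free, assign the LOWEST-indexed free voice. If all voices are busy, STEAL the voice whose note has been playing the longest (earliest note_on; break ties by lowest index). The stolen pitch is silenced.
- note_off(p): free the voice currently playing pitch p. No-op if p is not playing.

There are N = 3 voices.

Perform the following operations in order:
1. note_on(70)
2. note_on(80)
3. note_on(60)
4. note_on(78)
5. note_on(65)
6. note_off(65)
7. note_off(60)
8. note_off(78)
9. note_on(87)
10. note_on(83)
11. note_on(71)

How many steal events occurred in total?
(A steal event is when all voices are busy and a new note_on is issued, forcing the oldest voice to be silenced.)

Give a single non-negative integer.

Answer: 2

Derivation:
Op 1: note_on(70): voice 0 is free -> assigned | voices=[70 - -]
Op 2: note_on(80): voice 1 is free -> assigned | voices=[70 80 -]
Op 3: note_on(60): voice 2 is free -> assigned | voices=[70 80 60]
Op 4: note_on(78): all voices busy, STEAL voice 0 (pitch 70, oldest) -> assign | voices=[78 80 60]
Op 5: note_on(65): all voices busy, STEAL voice 1 (pitch 80, oldest) -> assign | voices=[78 65 60]
Op 6: note_off(65): free voice 1 | voices=[78 - 60]
Op 7: note_off(60): free voice 2 | voices=[78 - -]
Op 8: note_off(78): free voice 0 | voices=[- - -]
Op 9: note_on(87): voice 0 is free -> assigned | voices=[87 - -]
Op 10: note_on(83): voice 1 is free -> assigned | voices=[87 83 -]
Op 11: note_on(71): voice 2 is free -> assigned | voices=[87 83 71]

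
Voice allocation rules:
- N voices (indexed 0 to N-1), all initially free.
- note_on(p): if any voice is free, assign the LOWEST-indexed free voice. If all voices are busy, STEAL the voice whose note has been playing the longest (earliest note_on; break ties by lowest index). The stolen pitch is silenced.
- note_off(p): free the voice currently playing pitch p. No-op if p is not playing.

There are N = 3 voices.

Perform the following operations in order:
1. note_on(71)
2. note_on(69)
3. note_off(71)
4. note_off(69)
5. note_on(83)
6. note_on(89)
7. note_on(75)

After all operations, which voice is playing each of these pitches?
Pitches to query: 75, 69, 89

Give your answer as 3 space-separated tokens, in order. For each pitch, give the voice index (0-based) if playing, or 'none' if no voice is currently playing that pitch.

Answer: 2 none 1

Derivation:
Op 1: note_on(71): voice 0 is free -> assigned | voices=[71 - -]
Op 2: note_on(69): voice 1 is free -> assigned | voices=[71 69 -]
Op 3: note_off(71): free voice 0 | voices=[- 69 -]
Op 4: note_off(69): free voice 1 | voices=[- - -]
Op 5: note_on(83): voice 0 is free -> assigned | voices=[83 - -]
Op 6: note_on(89): voice 1 is free -> assigned | voices=[83 89 -]
Op 7: note_on(75): voice 2 is free -> assigned | voices=[83 89 75]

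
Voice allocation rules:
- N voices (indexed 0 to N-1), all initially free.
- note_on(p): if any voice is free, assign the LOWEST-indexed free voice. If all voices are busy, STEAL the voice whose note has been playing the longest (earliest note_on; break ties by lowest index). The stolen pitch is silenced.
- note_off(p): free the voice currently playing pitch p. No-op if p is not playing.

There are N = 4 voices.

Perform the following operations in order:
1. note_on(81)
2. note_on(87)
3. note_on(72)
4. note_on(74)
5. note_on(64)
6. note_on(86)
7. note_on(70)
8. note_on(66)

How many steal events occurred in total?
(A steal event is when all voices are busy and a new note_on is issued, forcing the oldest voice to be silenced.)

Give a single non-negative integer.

Op 1: note_on(81): voice 0 is free -> assigned | voices=[81 - - -]
Op 2: note_on(87): voice 1 is free -> assigned | voices=[81 87 - -]
Op 3: note_on(72): voice 2 is free -> assigned | voices=[81 87 72 -]
Op 4: note_on(74): voice 3 is free -> assigned | voices=[81 87 72 74]
Op 5: note_on(64): all voices busy, STEAL voice 0 (pitch 81, oldest) -> assign | voices=[64 87 72 74]
Op 6: note_on(86): all voices busy, STEAL voice 1 (pitch 87, oldest) -> assign | voices=[64 86 72 74]
Op 7: note_on(70): all voices busy, STEAL voice 2 (pitch 72, oldest) -> assign | voices=[64 86 70 74]
Op 8: note_on(66): all voices busy, STEAL voice 3 (pitch 74, oldest) -> assign | voices=[64 86 70 66]

Answer: 4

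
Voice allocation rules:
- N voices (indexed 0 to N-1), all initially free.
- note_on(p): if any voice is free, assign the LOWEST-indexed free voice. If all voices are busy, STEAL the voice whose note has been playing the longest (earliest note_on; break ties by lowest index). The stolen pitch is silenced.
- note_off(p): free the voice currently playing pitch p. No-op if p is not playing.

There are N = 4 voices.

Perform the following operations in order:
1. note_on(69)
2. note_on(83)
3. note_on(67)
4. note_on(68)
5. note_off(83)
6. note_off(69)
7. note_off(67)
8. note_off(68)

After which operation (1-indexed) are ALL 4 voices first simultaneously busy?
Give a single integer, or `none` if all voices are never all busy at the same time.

Answer: 4

Derivation:
Op 1: note_on(69): voice 0 is free -> assigned | voices=[69 - - -]
Op 2: note_on(83): voice 1 is free -> assigned | voices=[69 83 - -]
Op 3: note_on(67): voice 2 is free -> assigned | voices=[69 83 67 -]
Op 4: note_on(68): voice 3 is free -> assigned | voices=[69 83 67 68]
Op 5: note_off(83): free voice 1 | voices=[69 - 67 68]
Op 6: note_off(69): free voice 0 | voices=[- - 67 68]
Op 7: note_off(67): free voice 2 | voices=[- - - 68]
Op 8: note_off(68): free voice 3 | voices=[- - - -]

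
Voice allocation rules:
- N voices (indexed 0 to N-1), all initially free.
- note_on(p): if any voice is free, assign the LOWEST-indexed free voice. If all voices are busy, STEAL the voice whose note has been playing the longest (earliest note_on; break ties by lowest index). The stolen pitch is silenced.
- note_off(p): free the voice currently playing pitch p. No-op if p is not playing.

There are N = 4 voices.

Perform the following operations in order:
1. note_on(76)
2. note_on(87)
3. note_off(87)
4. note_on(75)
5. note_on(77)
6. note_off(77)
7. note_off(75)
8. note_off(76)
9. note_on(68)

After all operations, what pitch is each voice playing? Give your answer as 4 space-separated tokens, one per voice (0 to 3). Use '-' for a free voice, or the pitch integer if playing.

Op 1: note_on(76): voice 0 is free -> assigned | voices=[76 - - -]
Op 2: note_on(87): voice 1 is free -> assigned | voices=[76 87 - -]
Op 3: note_off(87): free voice 1 | voices=[76 - - -]
Op 4: note_on(75): voice 1 is free -> assigned | voices=[76 75 - -]
Op 5: note_on(77): voice 2 is free -> assigned | voices=[76 75 77 -]
Op 6: note_off(77): free voice 2 | voices=[76 75 - -]
Op 7: note_off(75): free voice 1 | voices=[76 - - -]
Op 8: note_off(76): free voice 0 | voices=[- - - -]
Op 9: note_on(68): voice 0 is free -> assigned | voices=[68 - - -]

Answer: 68 - - -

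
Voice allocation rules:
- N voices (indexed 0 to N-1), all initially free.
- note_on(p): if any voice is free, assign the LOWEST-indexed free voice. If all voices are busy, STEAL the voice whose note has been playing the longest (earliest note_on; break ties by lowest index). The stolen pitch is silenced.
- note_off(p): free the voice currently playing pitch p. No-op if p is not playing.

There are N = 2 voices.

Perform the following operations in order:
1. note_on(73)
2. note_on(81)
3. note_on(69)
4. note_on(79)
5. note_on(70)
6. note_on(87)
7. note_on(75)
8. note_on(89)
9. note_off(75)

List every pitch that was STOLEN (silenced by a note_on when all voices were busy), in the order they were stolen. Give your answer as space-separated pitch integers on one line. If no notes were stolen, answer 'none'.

Answer: 73 81 69 79 70 87

Derivation:
Op 1: note_on(73): voice 0 is free -> assigned | voices=[73 -]
Op 2: note_on(81): voice 1 is free -> assigned | voices=[73 81]
Op 3: note_on(69): all voices busy, STEAL voice 0 (pitch 73, oldest) -> assign | voices=[69 81]
Op 4: note_on(79): all voices busy, STEAL voice 1 (pitch 81, oldest) -> assign | voices=[69 79]
Op 5: note_on(70): all voices busy, STEAL voice 0 (pitch 69, oldest) -> assign | voices=[70 79]
Op 6: note_on(87): all voices busy, STEAL voice 1 (pitch 79, oldest) -> assign | voices=[70 87]
Op 7: note_on(75): all voices busy, STEAL voice 0 (pitch 70, oldest) -> assign | voices=[75 87]
Op 8: note_on(89): all voices busy, STEAL voice 1 (pitch 87, oldest) -> assign | voices=[75 89]
Op 9: note_off(75): free voice 0 | voices=[- 89]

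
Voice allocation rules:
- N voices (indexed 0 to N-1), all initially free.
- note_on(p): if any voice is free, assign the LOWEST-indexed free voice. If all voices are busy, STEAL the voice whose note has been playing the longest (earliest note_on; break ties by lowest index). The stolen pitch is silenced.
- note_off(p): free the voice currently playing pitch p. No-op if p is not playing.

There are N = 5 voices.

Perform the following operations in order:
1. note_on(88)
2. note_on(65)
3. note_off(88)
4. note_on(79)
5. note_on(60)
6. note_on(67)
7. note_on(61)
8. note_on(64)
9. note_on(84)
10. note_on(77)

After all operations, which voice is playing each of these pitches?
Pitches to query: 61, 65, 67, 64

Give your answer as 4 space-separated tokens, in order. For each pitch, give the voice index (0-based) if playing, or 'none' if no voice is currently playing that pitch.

Op 1: note_on(88): voice 0 is free -> assigned | voices=[88 - - - -]
Op 2: note_on(65): voice 1 is free -> assigned | voices=[88 65 - - -]
Op 3: note_off(88): free voice 0 | voices=[- 65 - - -]
Op 4: note_on(79): voice 0 is free -> assigned | voices=[79 65 - - -]
Op 5: note_on(60): voice 2 is free -> assigned | voices=[79 65 60 - -]
Op 6: note_on(67): voice 3 is free -> assigned | voices=[79 65 60 67 -]
Op 7: note_on(61): voice 4 is free -> assigned | voices=[79 65 60 67 61]
Op 8: note_on(64): all voices busy, STEAL voice 1 (pitch 65, oldest) -> assign | voices=[79 64 60 67 61]
Op 9: note_on(84): all voices busy, STEAL voice 0 (pitch 79, oldest) -> assign | voices=[84 64 60 67 61]
Op 10: note_on(77): all voices busy, STEAL voice 2 (pitch 60, oldest) -> assign | voices=[84 64 77 67 61]

Answer: 4 none 3 1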